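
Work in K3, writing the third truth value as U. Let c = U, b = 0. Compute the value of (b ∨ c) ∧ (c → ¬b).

b ∨ c = 0 ∨ U = U
¬b = ¬0 = 1
c → ¬b = U → 1 = 1  [¬U ∨ 1]
(b ∨ c) ∧ (c → ¬b) = U ∧ 1 = U

U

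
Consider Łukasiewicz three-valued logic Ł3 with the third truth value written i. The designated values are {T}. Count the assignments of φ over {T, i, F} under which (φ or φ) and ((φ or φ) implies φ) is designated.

1

φ=T: T ✓
φ=i: i ·
φ=F: F ·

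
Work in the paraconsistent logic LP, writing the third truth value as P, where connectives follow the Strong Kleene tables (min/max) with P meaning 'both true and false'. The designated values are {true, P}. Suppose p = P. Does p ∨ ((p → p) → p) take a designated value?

p → p = P → P = P
(p → p) → p = P → P = P
p ∨ ((p → p) → p) = P ∨ P = P
P ∈ {true, P}.

Yes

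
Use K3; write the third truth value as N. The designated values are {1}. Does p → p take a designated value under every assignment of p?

Countermodel: p=N gives N, which is not designated.

No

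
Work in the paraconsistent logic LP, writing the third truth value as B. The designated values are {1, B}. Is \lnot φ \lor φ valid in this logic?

Yes

Every assignment of φ over {1, B, 0} gives a value in {1, B}.
In particular, with φ=B: \lnot φ \lor φ = B.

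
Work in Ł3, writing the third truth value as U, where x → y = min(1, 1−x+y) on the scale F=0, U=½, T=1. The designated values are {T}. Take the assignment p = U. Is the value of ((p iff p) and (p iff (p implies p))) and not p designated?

p iff p = U iff U = T
p implies p = U implies U = T
p iff (p implies p) = U iff T = U
(p iff p) and (p iff (p implies p)) = T and U = U
not p = not U = U
((p iff p) and (p iff (p implies p))) and not p = U and U = U
U ∉ {T}.

No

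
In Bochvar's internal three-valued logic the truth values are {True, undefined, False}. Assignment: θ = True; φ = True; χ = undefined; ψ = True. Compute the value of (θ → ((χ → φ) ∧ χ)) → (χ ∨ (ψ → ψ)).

χ → φ = undefined → True = undefined  [any arg is the third value ⇒ result is the third value]
(χ → φ) ∧ χ = undefined ∧ undefined = undefined
θ → ((χ → φ) ∧ χ) = True → undefined = undefined
ψ → ψ = True → True = True
χ ∨ (ψ → ψ) = undefined ∨ True = undefined
(θ → ((χ → φ) ∧ χ)) → (χ ∨ (ψ → ψ)) = undefined → undefined = undefined

undefined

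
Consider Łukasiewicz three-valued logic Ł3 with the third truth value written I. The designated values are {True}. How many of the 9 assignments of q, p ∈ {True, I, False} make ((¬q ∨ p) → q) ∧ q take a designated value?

3

Designated under: (q=True, p=True); (q=True, p=I); (q=True, p=False).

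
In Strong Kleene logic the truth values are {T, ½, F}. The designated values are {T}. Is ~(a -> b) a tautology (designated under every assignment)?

Countermodel: a=T, b=T gives F, which is not designated.

No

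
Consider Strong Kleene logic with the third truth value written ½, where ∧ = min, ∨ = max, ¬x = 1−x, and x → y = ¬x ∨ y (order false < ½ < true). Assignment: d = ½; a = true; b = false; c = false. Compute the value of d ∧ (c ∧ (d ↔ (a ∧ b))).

false

a ∧ b = true ∧ false = false
d ↔ (a ∧ b) = ½ ↔ false = ½
c ∧ (d ↔ (a ∧ b)) = false ∧ ½ = false
d ∧ (c ∧ (d ↔ (a ∧ b))) = ½ ∧ false = false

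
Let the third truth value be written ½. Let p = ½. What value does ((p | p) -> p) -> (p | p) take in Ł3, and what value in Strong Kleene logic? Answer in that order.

In Ł3: p | p = ½ | ½ = ½
(p | p) -> p = ½ -> ½ = True
p | p = ½ | ½ = ½
((p | p) -> p) -> (p | p) = True -> ½ = ½
In Strong Kleene logic: p | p = ½ | ½ = ½
(p | p) -> p = ½ -> ½ = ½  [~½ | ½]
p | p = ½ | ½ = ½
((p | p) -> p) -> (p | p) = ½ -> ½ = ½

½; ½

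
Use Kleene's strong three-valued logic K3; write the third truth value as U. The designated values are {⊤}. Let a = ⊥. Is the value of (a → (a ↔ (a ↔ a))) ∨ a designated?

a ↔ a = ⊥ ↔ ⊥ = ⊤
a ↔ (a ↔ a) = ⊥ ↔ ⊤ = ⊥
a → (a ↔ (a ↔ a)) = ⊥ → ⊥ = ⊤
(a → (a ↔ (a ↔ a))) ∨ a = ⊤ ∨ ⊥ = ⊤
⊤ ∈ {⊤}.

Yes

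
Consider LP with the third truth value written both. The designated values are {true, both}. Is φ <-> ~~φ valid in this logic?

Every assignment of φ over {true, both, false} gives a value in {true, both}.
In particular, with φ=both: φ <-> ~~φ = both.

Yes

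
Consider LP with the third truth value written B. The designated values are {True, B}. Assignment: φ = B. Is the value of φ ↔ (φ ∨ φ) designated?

φ ∨ φ = B ∨ B = B
φ ↔ (φ ∨ φ) = B ↔ B = B
B ∈ {True, B}.

Yes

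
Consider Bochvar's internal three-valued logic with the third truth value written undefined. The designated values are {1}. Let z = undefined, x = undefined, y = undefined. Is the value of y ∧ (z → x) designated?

z → x = undefined → undefined = undefined  [any arg is the third value ⇒ result is the third value]
y ∧ (z → x) = undefined ∧ undefined = undefined
undefined ∉ {1}.

No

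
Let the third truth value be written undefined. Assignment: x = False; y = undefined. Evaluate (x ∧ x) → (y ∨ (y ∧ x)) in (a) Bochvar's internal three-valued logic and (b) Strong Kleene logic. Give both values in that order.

In Bochvar's internal three-valued logic: x ∧ x = False ∧ False = False
y ∧ x = undefined ∧ False = undefined
y ∨ (y ∧ x) = undefined ∨ undefined = undefined
(x ∧ x) → (y ∨ (y ∧ x)) = False → undefined = undefined  [any arg is the third value ⇒ result is the third value]
In Strong Kleene logic: x ∧ x = False ∧ False = False
y ∧ x = undefined ∧ False = False
y ∨ (y ∧ x) = undefined ∨ False = undefined
(x ∧ x) → (y ∨ (y ∧ x)) = False → undefined = True  [¬False ∨ undefined]
They differ because Bochvar's internal three-valued logic and Strong Kleene logic treat undefined differently under the binary connectives.

undefined; True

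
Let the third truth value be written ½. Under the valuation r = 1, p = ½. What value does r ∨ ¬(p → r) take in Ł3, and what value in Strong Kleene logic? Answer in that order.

In Ł3: p → r = ½ → 1 = 1  [min(1, 1−½+1)]
¬(p → r) = ¬1 = 0
r ∨ ¬(p → r) = 1 ∨ 0 = 1
In Strong Kleene logic: p → r = ½ → 1 = 1  [¬½ ∨ 1]
¬(p → r) = ¬1 = 0
r ∨ ¬(p → r) = 1 ∨ 0 = 1

1; 1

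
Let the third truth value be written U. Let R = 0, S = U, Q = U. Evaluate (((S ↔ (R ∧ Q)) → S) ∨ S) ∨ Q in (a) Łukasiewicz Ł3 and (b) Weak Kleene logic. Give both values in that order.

1; U

In Łukasiewicz Ł3: R ∧ Q = 0 ∧ U = 0
S ↔ (R ∧ Q) = U ↔ 0 = U  [1 − |½−0|]
(S ↔ (R ∧ Q)) → S = U → U = 1
((S ↔ (R ∧ Q)) → S) ∨ S = 1 ∨ U = 1
(((S ↔ (R ∧ Q)) → S) ∨ S) ∨ Q = 1 ∨ U = 1
In Weak Kleene logic: R ∧ Q = 0 ∧ U = U
S ↔ (R ∧ Q) = U ↔ U = U
(S ↔ (R ∧ Q)) → S = U → U = U  [any arg is the third value ⇒ result is the third value]
((S ↔ (R ∧ Q)) → S) ∨ S = U ∨ U = U
(((S ↔ (R ∧ Q)) → S) ∨ S) ∨ Q = U ∨ U = U
They differ because Łukasiewicz Ł3 and Weak Kleene logic treat U differently under the binary connectives.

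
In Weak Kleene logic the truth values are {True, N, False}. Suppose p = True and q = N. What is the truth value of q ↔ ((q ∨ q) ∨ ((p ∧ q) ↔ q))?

N

q ∨ q = N ∨ N = N
p ∧ q = True ∧ N = N
(p ∧ q) ↔ q = N ↔ N = N
(q ∨ q) ∨ ((p ∧ q) ↔ q) = N ∨ N = N
q ↔ ((q ∨ q) ∨ ((p ∧ q) ↔ q)) = N ↔ N = N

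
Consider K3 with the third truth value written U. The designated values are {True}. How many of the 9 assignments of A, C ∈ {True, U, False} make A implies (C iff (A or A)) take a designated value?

4

Designated under: (A=True, C=True); (A=False, C=True); (A=False, C=U); (A=False, C=False).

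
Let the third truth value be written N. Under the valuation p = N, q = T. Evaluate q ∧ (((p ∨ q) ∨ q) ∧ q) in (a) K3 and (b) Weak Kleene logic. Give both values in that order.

In K3: p ∨ q = N ∨ T = T
(p ∨ q) ∨ q = T ∨ T = T
((p ∨ q) ∨ q) ∧ q = T ∧ T = T
q ∧ (((p ∨ q) ∨ q) ∧ q) = T ∧ T = T
In Weak Kleene logic: p ∨ q = N ∨ T = N
(p ∨ q) ∨ q = N ∨ T = N
((p ∨ q) ∨ q) ∧ q = N ∧ T = N
q ∧ (((p ∨ q) ∨ q) ∧ q) = T ∧ N = N
They differ because K3 and Weak Kleene logic treat N differently under the binary connectives.

T; N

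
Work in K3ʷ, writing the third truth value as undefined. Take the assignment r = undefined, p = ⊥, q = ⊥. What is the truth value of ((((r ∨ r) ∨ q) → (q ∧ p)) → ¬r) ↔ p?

r ∨ r = undefined ∨ undefined = undefined
(r ∨ r) ∨ q = undefined ∨ ⊥ = undefined
q ∧ p = ⊥ ∧ ⊥ = ⊥
((r ∨ r) ∨ q) → (q ∧ p) = undefined → ⊥ = undefined
¬r = ¬undefined = undefined
(((r ∨ r) ∨ q) → (q ∧ p)) → ¬r = undefined → undefined = undefined
((((r ∨ r) ∨ q) → (q ∧ p)) → ¬r) ↔ p = undefined ↔ ⊥ = undefined

undefined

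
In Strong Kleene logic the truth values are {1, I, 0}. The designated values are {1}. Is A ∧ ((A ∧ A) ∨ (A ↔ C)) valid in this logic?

Countermodel: A=I, C=1 gives I, which is not designated.

No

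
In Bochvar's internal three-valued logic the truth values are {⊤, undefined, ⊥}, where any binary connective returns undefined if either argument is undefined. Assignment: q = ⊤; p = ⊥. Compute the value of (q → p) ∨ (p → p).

q → p = ⊤ → ⊥ = ⊥
p → p = ⊥ → ⊥ = ⊤
(q → p) ∨ (p → p) = ⊥ ∨ ⊤ = ⊤

⊤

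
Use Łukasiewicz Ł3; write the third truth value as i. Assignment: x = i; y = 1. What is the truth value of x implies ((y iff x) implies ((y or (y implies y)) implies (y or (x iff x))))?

1

y iff x = 1 iff i = i  [1 − |1−½|]
y implies y = 1 implies 1 = 1
y or (y implies y) = 1 or 1 = 1
x iff x = i iff i = 1
y or (x iff x) = 1 or 1 = 1
(y or (y implies y)) implies (y or (x iff x)) = 1 implies 1 = 1
(y iff x) implies ((y or (y implies y)) implies (y or (x iff x))) = i implies 1 = 1
x implies ((y iff x) implies ((y or (y implies y)) implies (y or (x iff x)))) = i implies 1 = 1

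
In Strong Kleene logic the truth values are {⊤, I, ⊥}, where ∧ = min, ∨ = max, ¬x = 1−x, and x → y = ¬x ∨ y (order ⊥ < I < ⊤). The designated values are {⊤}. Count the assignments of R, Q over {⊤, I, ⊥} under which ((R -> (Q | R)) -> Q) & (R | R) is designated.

Designated under: (R=⊤, Q=⊤).

1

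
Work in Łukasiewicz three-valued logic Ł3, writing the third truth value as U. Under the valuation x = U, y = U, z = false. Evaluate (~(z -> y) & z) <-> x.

z -> y = false -> U = true  [min(1, 1−0+½)]
~(z -> y) = ~true = false
~(z -> y) & z = false & false = false
(~(z -> y) & z) <-> x = false <-> U = U

U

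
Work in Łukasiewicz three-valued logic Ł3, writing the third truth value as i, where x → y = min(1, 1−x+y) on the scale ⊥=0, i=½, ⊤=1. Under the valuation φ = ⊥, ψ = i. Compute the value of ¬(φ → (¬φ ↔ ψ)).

⊥

¬φ = ¬⊥ = ⊤
¬φ ↔ ψ = ⊤ ↔ i = i  [1 − |1−½|]
φ → (¬φ ↔ ψ) = ⊥ → i = ⊤
¬(φ → (¬φ ↔ ψ)) = ¬⊤ = ⊥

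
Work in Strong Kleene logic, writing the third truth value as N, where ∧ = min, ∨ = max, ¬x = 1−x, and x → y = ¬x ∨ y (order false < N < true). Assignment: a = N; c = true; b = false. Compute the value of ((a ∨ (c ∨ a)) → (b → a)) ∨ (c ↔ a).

true

c ∨ a = true ∨ N = true
a ∨ (c ∨ a) = N ∨ true = true
b → a = false → N = true
(a ∨ (c ∨ a)) → (b → a) = true → true = true
c ↔ a = true ↔ N = N
((a ∨ (c ∨ a)) → (b → a)) ∨ (c ↔ a) = true ∨ N = true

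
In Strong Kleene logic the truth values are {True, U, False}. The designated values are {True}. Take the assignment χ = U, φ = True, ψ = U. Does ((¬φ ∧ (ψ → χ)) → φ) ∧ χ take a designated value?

No

¬φ = ¬True = False
ψ → χ = U → U = U
¬φ ∧ (ψ → χ) = False ∧ U = False
(¬φ ∧ (ψ → χ)) → φ = False → True = True
((¬φ ∧ (ψ → χ)) → φ) ∧ χ = True ∧ U = U
U ∉ {True}.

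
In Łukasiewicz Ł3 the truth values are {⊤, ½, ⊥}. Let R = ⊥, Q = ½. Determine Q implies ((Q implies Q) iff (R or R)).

Q implies Q = ½ implies ½ = ⊤  [min(1, 1−½+½)]
R or R = ⊥ or ⊥ = ⊥
(Q implies Q) iff (R or R) = ⊤ iff ⊥ = ⊥
Q implies ((Q implies Q) iff (R or R)) = ½ implies ⊥ = ½

½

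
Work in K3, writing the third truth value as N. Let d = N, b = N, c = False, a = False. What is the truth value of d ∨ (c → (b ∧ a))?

True

b ∧ a = N ∧ False = False
c → (b ∧ a) = False → False = True
d ∨ (c → (b ∧ a)) = N ∨ True = True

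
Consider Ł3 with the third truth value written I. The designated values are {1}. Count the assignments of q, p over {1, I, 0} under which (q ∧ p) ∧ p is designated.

1

Designated under: (q=1, p=1).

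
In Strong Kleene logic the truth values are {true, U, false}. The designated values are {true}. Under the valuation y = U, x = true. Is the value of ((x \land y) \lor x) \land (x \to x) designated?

Yes

x \land y = true \land U = U
(x \land y) \lor x = U \lor true = true
x \to x = true \to true = true
((x \land y) \lor x) \land (x \to x) = true \land true = true
true ∈ {true}.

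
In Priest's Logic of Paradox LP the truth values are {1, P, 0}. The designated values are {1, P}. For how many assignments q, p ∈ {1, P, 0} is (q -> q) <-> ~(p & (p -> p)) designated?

Of the 9 assignments, 7 give a value in {1, P}.

7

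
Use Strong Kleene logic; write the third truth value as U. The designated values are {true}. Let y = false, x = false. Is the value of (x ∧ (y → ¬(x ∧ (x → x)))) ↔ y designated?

Yes

x → x = false → false = true
x ∧ (x → x) = false ∧ true = false
¬(x ∧ (x → x)) = ¬false = true
y → ¬(x ∧ (x → x)) = false → true = true
x ∧ (y → ¬(x ∧ (x → x))) = false ∧ true = false
(x ∧ (y → ¬(x ∧ (x → x)))) ↔ y = false ↔ false = true
true ∈ {true}.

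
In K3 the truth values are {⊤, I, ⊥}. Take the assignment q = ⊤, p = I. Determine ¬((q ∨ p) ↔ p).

I

q ∨ p = ⊤ ∨ I = ⊤
(q ∨ p) ↔ p = ⊤ ↔ I = I
¬((q ∨ p) ↔ p) = ¬I = I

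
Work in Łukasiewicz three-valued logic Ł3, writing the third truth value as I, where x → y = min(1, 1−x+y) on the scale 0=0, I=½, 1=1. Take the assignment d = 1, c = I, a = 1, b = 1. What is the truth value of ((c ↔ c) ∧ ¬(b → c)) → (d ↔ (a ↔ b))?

1

c ↔ c = I ↔ I = 1
b → c = 1 → I = I
¬(b → c) = ¬I = I
(c ↔ c) ∧ ¬(b → c) = 1 ∧ I = I
a ↔ b = 1 ↔ 1 = 1
d ↔ (a ↔ b) = 1 ↔ 1 = 1
((c ↔ c) ∧ ¬(b → c)) → (d ↔ (a ↔ b)) = I → 1 = 1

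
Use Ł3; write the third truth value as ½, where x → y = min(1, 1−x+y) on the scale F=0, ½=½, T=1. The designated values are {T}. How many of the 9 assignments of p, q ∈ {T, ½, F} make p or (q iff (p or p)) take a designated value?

5

Of the 9 assignments, 5 give a value in {T}.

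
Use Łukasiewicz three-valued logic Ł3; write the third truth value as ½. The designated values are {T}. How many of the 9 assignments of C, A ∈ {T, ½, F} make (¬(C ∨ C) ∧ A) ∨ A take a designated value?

Designated under: (C=T, A=T); (C=½, A=T); (C=F, A=T).

3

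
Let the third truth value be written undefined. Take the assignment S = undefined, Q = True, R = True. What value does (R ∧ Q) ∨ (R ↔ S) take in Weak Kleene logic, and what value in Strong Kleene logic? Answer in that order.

In Weak Kleene logic: R ∧ Q = True ∧ True = True
R ↔ S = True ↔ undefined = undefined
(R ∧ Q) ∨ (R ↔ S) = True ∨ undefined = undefined
In Strong Kleene logic: R ∧ Q = True ∧ True = True
R ↔ S = True ↔ undefined = undefined
(R ∧ Q) ∨ (R ↔ S) = True ∨ undefined = True
They differ because Weak Kleene logic and Strong Kleene logic treat undefined differently under the binary connectives.

undefined; True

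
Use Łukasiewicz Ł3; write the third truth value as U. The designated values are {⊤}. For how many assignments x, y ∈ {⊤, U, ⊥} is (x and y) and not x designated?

0

Of the 9 assignments, 0 give a value in {⊤}.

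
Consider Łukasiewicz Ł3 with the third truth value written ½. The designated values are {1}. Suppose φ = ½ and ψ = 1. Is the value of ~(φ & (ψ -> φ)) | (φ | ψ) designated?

Yes

ψ -> φ = 1 -> ½ = ½  [min(1, 1−1+½)]
φ & (ψ -> φ) = ½ & ½ = ½
~(φ & (ψ -> φ)) = ~½ = ½
φ | ψ = ½ | 1 = 1
~(φ & (ψ -> φ)) | (φ | ψ) = ½ | 1 = 1
1 ∈ {1}.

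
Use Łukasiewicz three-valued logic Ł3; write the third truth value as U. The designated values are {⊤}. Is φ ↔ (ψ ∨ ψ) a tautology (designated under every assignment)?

Countermodel: φ=⊤, ψ=U gives U, which is not designated.

No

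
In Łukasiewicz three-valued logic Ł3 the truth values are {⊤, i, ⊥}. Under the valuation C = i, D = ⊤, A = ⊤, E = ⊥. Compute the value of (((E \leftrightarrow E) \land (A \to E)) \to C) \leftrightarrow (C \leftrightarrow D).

E \leftrightarrow E = ⊥ \leftrightarrow ⊥ = ⊤
A \to E = ⊤ \to ⊥ = ⊥
(E \leftrightarrow E) \land (A \to E) = ⊤ \land ⊥ = ⊥
((E \leftrightarrow E) \land (A \to E)) \to C = ⊥ \to i = ⊤  [min(1, 1−0+½)]
C \leftrightarrow D = i \leftrightarrow ⊤ = i
(((E \leftrightarrow E) \land (A \to E)) \to C) \leftrightarrow (C \leftrightarrow D) = ⊤ \leftrightarrow i = i

i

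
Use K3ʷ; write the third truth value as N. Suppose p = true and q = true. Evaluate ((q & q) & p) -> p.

q & q = true & true = true
(q & q) & p = true & true = true
((q & q) & p) -> p = true -> true = true

true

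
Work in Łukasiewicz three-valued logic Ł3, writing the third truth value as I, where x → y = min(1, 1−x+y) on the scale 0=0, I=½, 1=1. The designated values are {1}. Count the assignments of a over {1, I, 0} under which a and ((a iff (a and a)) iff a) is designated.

a=1: 1 ✓
a=I: I ·
a=0: 0 ·

1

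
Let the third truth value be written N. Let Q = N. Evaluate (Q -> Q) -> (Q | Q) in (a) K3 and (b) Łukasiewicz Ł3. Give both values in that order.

In K3: Q -> Q = N -> N = N  [~N | N]
Q | Q = N | N = N
(Q -> Q) -> (Q | Q) = N -> N = N
In Łukasiewicz Ł3: Q -> Q = N -> N = true  [min(1, 1−½+½)]
Q | Q = N | N = N
(Q -> Q) -> (Q | Q) = true -> N = N

N; N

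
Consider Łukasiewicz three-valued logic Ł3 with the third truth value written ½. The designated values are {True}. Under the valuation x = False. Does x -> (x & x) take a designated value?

x & x = False & False = False
x -> (x & x) = False -> False = True
True ∈ {True}.

Yes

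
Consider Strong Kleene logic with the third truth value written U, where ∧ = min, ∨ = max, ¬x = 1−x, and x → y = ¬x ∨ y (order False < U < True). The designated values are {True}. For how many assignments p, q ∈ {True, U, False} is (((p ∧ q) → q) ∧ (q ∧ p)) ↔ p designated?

4

Designated under: (p=True, q=True); (p=False, q=True); (p=False, q=U); (p=False, q=False).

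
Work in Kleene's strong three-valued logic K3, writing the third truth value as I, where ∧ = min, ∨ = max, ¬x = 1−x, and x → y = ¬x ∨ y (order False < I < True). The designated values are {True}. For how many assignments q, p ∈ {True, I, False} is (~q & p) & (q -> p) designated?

Designated under: (q=False, p=True).

1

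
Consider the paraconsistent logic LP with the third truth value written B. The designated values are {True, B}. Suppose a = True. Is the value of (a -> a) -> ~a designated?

a -> a = True -> True = True
~a = ~True = False
(a -> a) -> ~a = True -> False = False
False ∉ {True, B}.

No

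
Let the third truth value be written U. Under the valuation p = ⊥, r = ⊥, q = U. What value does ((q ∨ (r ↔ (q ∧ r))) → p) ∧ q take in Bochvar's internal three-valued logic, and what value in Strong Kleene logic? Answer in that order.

U; ⊥

In Bochvar's internal three-valued logic: q ∧ r = U ∧ ⊥ = U
r ↔ (q ∧ r) = ⊥ ↔ U = U
q ∨ (r ↔ (q ∧ r)) = U ∨ U = U
(q ∨ (r ↔ (q ∧ r))) → p = U → ⊥ = U  [any arg is the third value ⇒ result is the third value]
((q ∨ (r ↔ (q ∧ r))) → p) ∧ q = U ∧ U = U
In Strong Kleene logic: q ∧ r = U ∧ ⊥ = ⊥
r ↔ (q ∧ r) = ⊥ ↔ ⊥ = ⊤
q ∨ (r ↔ (q ∧ r)) = U ∨ ⊤ = ⊤
(q ∨ (r ↔ (q ∧ r))) → p = ⊤ → ⊥ = ⊥
((q ∨ (r ↔ (q ∧ r))) → p) ∧ q = ⊥ ∧ U = ⊥
They differ because Bochvar's internal three-valued logic and Strong Kleene logic treat U differently under the binary connectives.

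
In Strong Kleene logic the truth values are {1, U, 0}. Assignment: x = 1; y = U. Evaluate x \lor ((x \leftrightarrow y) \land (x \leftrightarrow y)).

1

x \leftrightarrow y = 1 \leftrightarrow U = U
x \leftrightarrow y = 1 \leftrightarrow U = U
(x \leftrightarrow y) \land (x \leftrightarrow y) = U \land U = U
x \lor ((x \leftrightarrow y) \land (x \leftrightarrow y)) = 1 \lor U = 1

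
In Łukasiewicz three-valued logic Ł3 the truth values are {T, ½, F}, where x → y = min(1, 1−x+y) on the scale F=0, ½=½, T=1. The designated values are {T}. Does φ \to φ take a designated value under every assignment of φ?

Every assignment of φ over {T, ½, F} gives a value in {T}.
In particular, with φ=½: φ \to φ = T.

Yes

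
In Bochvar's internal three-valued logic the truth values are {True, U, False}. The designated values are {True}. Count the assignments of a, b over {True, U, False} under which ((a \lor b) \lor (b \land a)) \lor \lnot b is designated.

Designated under: (a=True, b=True); (a=True, b=False); (a=False, b=True); (a=False, b=False).

4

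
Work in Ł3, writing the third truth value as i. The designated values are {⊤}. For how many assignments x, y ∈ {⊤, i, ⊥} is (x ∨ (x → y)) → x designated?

4

Designated under: (x=⊤, y=⊤); (x=⊤, y=i); (x=⊤, y=⊥); (x=i, y=⊥).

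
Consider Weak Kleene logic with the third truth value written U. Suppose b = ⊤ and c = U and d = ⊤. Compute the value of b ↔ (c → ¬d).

U

¬d = ¬⊤ = ⊥
c → ¬d = U → ⊥ = U  [any arg is the third value ⇒ result is the third value]
b ↔ (c → ¬d) = ⊤ ↔ U = U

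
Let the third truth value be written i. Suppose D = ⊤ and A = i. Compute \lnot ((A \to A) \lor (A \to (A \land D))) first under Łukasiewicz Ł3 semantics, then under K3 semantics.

⊥; i

In Łukasiewicz Ł3: A \to A = i \to i = ⊤  [min(1, 1−½+½)]
A \land D = i \land ⊤ = i
A \to (A \land D) = i \to i = ⊤
(A \to A) \lor (A \to (A \land D)) = ⊤ \lor ⊤ = ⊤
\lnot ((A \to A) \lor (A \to (A \land D))) = \lnot ⊤ = ⊥
In K3: A \to A = i \to i = i
A \land D = i \land ⊤ = i
A \to (A \land D) = i \to i = i
(A \to A) \lor (A \to (A \land D)) = i \lor i = i
\lnot ((A \to A) \lor (A \to (A \land D))) = \lnot i = i
They differ because Łukasiewicz Ł3 and K3 treat i differently under implication.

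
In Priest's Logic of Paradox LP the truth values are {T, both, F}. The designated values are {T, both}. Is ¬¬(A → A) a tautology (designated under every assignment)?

Every assignment of A over {T, both, F} gives a value in {T, both}.
In particular, with A=both: ¬¬(A → A) = both.

Yes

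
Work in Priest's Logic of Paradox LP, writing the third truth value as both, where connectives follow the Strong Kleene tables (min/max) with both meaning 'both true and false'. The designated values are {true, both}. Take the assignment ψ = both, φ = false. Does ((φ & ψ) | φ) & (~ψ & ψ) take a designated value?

φ & ψ = false & both = false
(φ & ψ) | φ = false | false = false
~ψ = ~both = both
~ψ & ψ = both & both = both
((φ & ψ) | φ) & (~ψ & ψ) = false & both = false
false ∉ {true, both}.

No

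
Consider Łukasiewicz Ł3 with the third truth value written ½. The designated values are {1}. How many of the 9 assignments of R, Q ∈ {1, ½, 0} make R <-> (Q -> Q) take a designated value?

Designated under: (R=1, Q=1); (R=1, Q=½); (R=1, Q=0).

3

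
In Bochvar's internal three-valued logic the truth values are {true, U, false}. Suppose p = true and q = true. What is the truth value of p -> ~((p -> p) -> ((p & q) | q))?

p -> p = true -> true = true
p & q = true & true = true
(p & q) | q = true | true = true
(p -> p) -> ((p & q) | q) = true -> true = true
~((p -> p) -> ((p & q) | q)) = ~true = false
p -> ~((p -> p) -> ((p & q) | q)) = true -> false = false

false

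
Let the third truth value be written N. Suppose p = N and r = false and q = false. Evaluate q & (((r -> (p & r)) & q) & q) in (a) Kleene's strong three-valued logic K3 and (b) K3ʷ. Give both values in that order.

false; N

In Kleene's strong three-valued logic K3: p & r = N & false = false
r -> (p & r) = false -> false = true
(r -> (p & r)) & q = true & false = false
((r -> (p & r)) & q) & q = false & false = false
q & (((r -> (p & r)) & q) & q) = false & false = false
In K3ʷ: p & r = N & false = N
r -> (p & r) = false -> N = N  [any arg is the third value ⇒ result is the third value]
(r -> (p & r)) & q = N & false = N
((r -> (p & r)) & q) & q = N & false = N
q & (((r -> (p & r)) & q) & q) = false & N = N
They differ because Kleene's strong three-valued logic K3 and K3ʷ treat N differently under the binary connectives.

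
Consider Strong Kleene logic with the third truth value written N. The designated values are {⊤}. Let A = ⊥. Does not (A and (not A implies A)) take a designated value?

not A = not ⊥ = ⊤
not A implies A = ⊤ implies ⊥ = ⊥
A and (not A implies A) = ⊥ and ⊥ = ⊥
not (A and (not A implies A)) = not ⊥ = ⊤
⊤ ∈ {⊤}.

Yes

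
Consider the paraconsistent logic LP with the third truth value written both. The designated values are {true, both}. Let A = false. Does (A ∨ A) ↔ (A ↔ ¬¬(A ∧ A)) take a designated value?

A ∨ A = false ∨ false = false
A ∧ A = false ∧ false = false
¬(A ∧ A) = ¬false = true
¬¬(A ∧ A) = ¬true = false
A ↔ ¬¬(A ∧ A) = false ↔ false = true
(A ∨ A) ↔ (A ↔ ¬¬(A ∧ A)) = false ↔ true = false
false ∉ {true, both}.

No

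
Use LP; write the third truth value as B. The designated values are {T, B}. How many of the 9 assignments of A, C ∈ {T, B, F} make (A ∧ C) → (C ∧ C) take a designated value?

Of the 9 assignments, 9 give a value in {T, B}.

9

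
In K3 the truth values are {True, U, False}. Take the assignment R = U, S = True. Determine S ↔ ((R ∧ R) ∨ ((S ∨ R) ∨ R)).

R ∧ R = U ∧ U = U
S ∨ R = True ∨ U = True
(S ∨ R) ∨ R = True ∨ U = True
(R ∧ R) ∨ ((S ∨ R) ∨ R) = U ∨ True = True
S ↔ ((R ∧ R) ∨ ((S ∨ R) ∨ R)) = True ↔ True = True

True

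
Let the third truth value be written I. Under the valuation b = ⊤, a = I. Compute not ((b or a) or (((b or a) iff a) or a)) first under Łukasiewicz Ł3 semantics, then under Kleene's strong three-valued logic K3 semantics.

In Łukasiewicz Ł3: b or a = ⊤ or I = ⊤
b or a = ⊤ or I = ⊤
(b or a) iff a = ⊤ iff I = I  [1 − |1−½|]
((b or a) iff a) or a = I or I = I
(b or a) or (((b or a) iff a) or a) = ⊤ or I = ⊤
not ((b or a) or (((b or a) iff a) or a)) = not ⊤ = ⊥
In Kleene's strong three-valued logic K3: b or a = ⊤ or I = ⊤
b or a = ⊤ or I = ⊤
(b or a) iff a = ⊤ iff I = I
((b or a) iff a) or a = I or I = I
(b or a) or (((b or a) iff a) or a) = ⊤ or I = ⊤
not ((b or a) or (((b or a) iff a) or a)) = not ⊤ = ⊥

⊥; ⊥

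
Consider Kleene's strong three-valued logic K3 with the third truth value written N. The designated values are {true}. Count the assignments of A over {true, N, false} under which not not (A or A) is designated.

1

A=true: true ✓
A=N: N ·
A=false: false ·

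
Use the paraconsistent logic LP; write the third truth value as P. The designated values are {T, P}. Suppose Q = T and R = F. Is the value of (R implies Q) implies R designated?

No

R implies Q = F implies T = T
(R implies Q) implies R = T implies F = F
F ∉ {T, P}.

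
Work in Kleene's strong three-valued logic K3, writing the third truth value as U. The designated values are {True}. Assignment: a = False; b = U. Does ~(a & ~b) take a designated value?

Yes

~b = ~U = U
a & ~b = False & U = False
~(a & ~b) = ~False = True
True ∈ {True}.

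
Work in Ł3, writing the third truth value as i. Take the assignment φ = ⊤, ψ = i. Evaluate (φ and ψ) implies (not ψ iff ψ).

⊤

φ and ψ = ⊤ and i = i
not ψ = not i = i
not ψ iff ψ = i iff i = ⊤
(φ and ψ) implies (not ψ iff ψ) = i implies ⊤ = ⊤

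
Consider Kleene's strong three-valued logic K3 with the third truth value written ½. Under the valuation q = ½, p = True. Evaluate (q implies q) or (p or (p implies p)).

True

q implies q = ½ implies ½ = ½  [not ½ or ½]
p implies p = True implies True = True
p or (p implies p) = True or True = True
(q implies q) or (p or (p implies p)) = ½ or True = True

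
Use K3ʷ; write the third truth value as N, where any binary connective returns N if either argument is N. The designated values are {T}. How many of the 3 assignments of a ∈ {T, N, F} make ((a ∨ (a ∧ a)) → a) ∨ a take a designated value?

2

a=T: T ✓
a=N: N ·
a=F: T ✓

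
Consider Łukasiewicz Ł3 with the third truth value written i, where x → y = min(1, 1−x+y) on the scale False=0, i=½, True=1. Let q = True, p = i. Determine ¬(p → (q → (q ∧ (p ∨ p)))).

False

p ∨ p = i ∨ i = i
q ∧ (p ∨ p) = True ∧ i = i
q → (q ∧ (p ∨ p)) = True → i = i  [min(1, 1−1+½)]
p → (q → (q ∧ (p ∨ p))) = i → i = True
¬(p → (q → (q ∧ (p ∨ p)))) = ¬True = False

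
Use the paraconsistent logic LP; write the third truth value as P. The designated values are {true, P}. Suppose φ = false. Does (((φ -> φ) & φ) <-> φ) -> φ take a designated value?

No

φ -> φ = false -> false = true
(φ -> φ) & φ = true & false = false
((φ -> φ) & φ) <-> φ = false <-> false = true
(((φ -> φ) & φ) <-> φ) -> φ = true -> false = false
false ∉ {true, P}.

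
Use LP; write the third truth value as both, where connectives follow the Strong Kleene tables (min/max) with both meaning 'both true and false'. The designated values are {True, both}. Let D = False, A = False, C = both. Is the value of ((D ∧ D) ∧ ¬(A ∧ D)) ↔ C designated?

D ∧ D = False ∧ False = False
A ∧ D = False ∧ False = False
¬(A ∧ D) = ¬False = True
(D ∧ D) ∧ ¬(A ∧ D) = False ∧ True = False
((D ∧ D) ∧ ¬(A ∧ D)) ↔ C = False ↔ both = both
both ∈ {True, both}.

Yes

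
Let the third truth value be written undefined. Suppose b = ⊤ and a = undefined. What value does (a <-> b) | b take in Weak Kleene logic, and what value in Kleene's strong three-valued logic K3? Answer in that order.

undefined; ⊤

In Weak Kleene logic: a <-> b = undefined <-> ⊤ = undefined
(a <-> b) | b = undefined | ⊤ = undefined
In Kleene's strong three-valued logic K3: a <-> b = undefined <-> ⊤ = undefined
(a <-> b) | b = undefined | ⊤ = ⊤
They differ because Weak Kleene logic and Kleene's strong three-valued logic K3 treat undefined differently under the binary connectives.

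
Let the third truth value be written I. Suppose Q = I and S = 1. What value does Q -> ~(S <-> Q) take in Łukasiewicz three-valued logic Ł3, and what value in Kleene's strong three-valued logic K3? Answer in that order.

In Łukasiewicz three-valued logic Ł3: S <-> Q = 1 <-> I = I
~(S <-> Q) = ~I = I
Q -> ~(S <-> Q) = I -> I = 1
In Kleene's strong three-valued logic K3: S <-> Q = 1 <-> I = I
~(S <-> Q) = ~I = I
Q -> ~(S <-> Q) = I -> I = I  [~I | I]
They differ because Łukasiewicz three-valued logic Ł3 and Kleene's strong three-valued logic K3 treat I differently under implication.

1; I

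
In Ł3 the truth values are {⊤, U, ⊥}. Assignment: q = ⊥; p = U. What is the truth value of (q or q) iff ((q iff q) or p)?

⊥

q or q = ⊥ or ⊥ = ⊥
q iff q = ⊥ iff ⊥ = ⊤
(q iff q) or p = ⊤ or U = ⊤
(q or q) iff ((q iff q) or p) = ⊥ iff ⊤ = ⊥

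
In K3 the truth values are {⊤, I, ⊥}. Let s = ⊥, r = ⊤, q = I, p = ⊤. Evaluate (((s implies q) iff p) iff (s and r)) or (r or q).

s implies q = ⊥ implies I = ⊤
(s implies q) iff p = ⊤ iff ⊤ = ⊤
s and r = ⊥ and ⊤ = ⊥
((s implies q) iff p) iff (s and r) = ⊤ iff ⊥ = ⊥
r or q = ⊤ or I = ⊤
(((s implies q) iff p) iff (s and r)) or (r or q) = ⊥ or ⊤ = ⊤

⊤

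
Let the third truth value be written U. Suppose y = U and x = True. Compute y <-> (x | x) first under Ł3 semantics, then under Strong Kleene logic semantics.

In Ł3: x | x = True | True = True
y <-> (x | x) = U <-> True = U
In Strong Kleene logic: x | x = True | True = True
y <-> (x | x) = U <-> True = U

U; U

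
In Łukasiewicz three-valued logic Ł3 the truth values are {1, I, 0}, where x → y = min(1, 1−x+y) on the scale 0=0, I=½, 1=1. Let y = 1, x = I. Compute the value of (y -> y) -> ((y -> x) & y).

I

y -> y = 1 -> 1 = 1
y -> x = 1 -> I = I
(y -> x) & y = I & 1 = I
(y -> y) -> ((y -> x) & y) = 1 -> I = I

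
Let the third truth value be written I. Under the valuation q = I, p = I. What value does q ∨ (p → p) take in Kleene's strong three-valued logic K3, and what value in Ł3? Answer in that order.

I; 1

In Kleene's strong three-valued logic K3: p → p = I → I = I  [¬I ∨ I]
q ∨ (p → p) = I ∨ I = I
In Ł3: p → p = I → I = 1  [min(1, 1−½+½)]
q ∨ (p → p) = I ∨ 1 = 1
They differ because Kleene's strong three-valued logic K3 and Ł3 treat I differently under implication.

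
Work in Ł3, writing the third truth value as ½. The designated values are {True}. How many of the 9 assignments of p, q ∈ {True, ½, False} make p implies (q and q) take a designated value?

Of the 9 assignments, 6 give a value in {True}.

6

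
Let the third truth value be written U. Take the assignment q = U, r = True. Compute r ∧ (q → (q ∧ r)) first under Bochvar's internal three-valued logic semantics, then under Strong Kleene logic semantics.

In Bochvar's internal three-valued logic: q ∧ r = U ∧ True = U
q → (q ∧ r) = U → U = U  [any arg is the third value ⇒ result is the third value]
r ∧ (q → (q ∧ r)) = True ∧ U = U
In Strong Kleene logic: q ∧ r = U ∧ True = U
q → (q ∧ r) = U → U = U  [¬U ∨ U]
r ∧ (q → (q ∧ r)) = True ∧ U = U

U; U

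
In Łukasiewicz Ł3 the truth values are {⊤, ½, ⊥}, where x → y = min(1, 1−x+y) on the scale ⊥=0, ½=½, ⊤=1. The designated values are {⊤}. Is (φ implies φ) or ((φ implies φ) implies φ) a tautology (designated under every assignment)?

Every assignment of φ over {⊤, ½, ⊥} gives a value in {⊤}.
In particular, with φ=½: (φ implies φ) or ((φ implies φ) implies φ) = ⊤.

Yes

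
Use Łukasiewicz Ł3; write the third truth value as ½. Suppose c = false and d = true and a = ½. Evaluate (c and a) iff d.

false

c and a = false and ½ = false
(c and a) iff d = false iff true = false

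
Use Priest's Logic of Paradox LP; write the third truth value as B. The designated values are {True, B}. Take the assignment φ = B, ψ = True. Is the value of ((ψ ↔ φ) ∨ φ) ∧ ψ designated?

ψ ↔ φ = True ↔ B = B
(ψ ↔ φ) ∨ φ = B ∨ B = B
((ψ ↔ φ) ∨ φ) ∧ ψ = B ∧ True = B
B ∈ {True, B}.

Yes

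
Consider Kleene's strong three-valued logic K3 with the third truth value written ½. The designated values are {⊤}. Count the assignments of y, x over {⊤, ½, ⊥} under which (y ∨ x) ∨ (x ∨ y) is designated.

Of the 9 assignments, 5 give a value in {⊤}.

5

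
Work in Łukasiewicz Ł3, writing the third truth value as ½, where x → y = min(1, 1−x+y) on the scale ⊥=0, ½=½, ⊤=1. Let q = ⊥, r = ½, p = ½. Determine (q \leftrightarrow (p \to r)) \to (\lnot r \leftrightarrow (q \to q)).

⊤

p \to r = ½ \to ½ = ⊤  [min(1, 1−½+½)]
q \leftrightarrow (p \to r) = ⊥ \leftrightarrow ⊤ = ⊥
\lnot r = \lnot ½ = ½
q \to q = ⊥ \to ⊥ = ⊤
\lnot r \leftrightarrow (q \to q) = ½ \leftrightarrow ⊤ = ½
(q \leftrightarrow (p \to r)) \to (\lnot r \leftrightarrow (q \to q)) = ⊥ \to ½ = ⊤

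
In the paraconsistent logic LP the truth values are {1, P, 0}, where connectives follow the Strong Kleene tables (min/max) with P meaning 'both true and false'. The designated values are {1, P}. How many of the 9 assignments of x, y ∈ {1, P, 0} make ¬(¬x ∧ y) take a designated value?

Of the 9 assignments, 8 give a value in {1, P}.

8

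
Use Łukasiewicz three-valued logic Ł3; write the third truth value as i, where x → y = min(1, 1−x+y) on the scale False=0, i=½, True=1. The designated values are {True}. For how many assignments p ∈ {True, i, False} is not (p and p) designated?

1

p=True: False ·
p=i: i ·
p=False: True ✓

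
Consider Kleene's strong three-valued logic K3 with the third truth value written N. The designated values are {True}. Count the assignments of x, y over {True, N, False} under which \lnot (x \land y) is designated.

5

Of the 9 assignments, 5 give a value in {True}.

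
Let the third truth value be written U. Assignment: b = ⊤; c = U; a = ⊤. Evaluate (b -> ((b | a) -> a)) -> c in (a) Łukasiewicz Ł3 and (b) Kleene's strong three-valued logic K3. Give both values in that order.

In Łukasiewicz Ł3: b | a = ⊤ | ⊤ = ⊤
(b | a) -> a = ⊤ -> ⊤ = ⊤
b -> ((b | a) -> a) = ⊤ -> ⊤ = ⊤
(b -> ((b | a) -> a)) -> c = ⊤ -> U = U
In Kleene's strong three-valued logic K3: b | a = ⊤ | ⊤ = ⊤
(b | a) -> a = ⊤ -> ⊤ = ⊤
b -> ((b | a) -> a) = ⊤ -> ⊤ = ⊤
(b -> ((b | a) -> a)) -> c = ⊤ -> U = U  [~⊤ | U]

U; U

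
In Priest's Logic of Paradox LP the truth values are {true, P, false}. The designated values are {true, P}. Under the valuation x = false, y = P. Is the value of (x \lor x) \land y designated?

No

x \lor x = false \lor false = false
(x \lor x) \land y = false \land P = false
false ∉ {true, P}.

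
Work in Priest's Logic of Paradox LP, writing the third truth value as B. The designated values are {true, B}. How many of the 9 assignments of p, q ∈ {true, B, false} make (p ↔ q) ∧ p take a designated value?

Of the 9 assignments, 5 give a value in {true, B}.

5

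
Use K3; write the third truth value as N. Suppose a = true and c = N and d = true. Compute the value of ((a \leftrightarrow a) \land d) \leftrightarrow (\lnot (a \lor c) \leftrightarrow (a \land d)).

a \leftrightarrow a = true \leftrightarrow true = true
(a \leftrightarrow a) \land d = true \land true = true
a \lor c = true \lor N = true
\lnot (a \lor c) = \lnot true = false
a \land d = true \land true = true
\lnot (a \lor c) \leftrightarrow (a \land d) = false \leftrightarrow true = false
((a \leftrightarrow a) \land d) \leftrightarrow (\lnot (a \lor c) \leftrightarrow (a \land d)) = true \leftrightarrow false = false

false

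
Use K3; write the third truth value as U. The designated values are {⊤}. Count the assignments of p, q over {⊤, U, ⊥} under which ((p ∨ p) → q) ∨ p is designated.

7

Of the 9 assignments, 7 give a value in {⊤}.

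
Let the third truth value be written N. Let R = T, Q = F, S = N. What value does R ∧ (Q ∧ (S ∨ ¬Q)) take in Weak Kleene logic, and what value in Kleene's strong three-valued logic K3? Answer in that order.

In Weak Kleene logic: ¬Q = ¬F = T
S ∨ ¬Q = N ∨ T = N
Q ∧ (S ∨ ¬Q) = F ∧ N = N
R ∧ (Q ∧ (S ∨ ¬Q)) = T ∧ N = N
In Kleene's strong three-valued logic K3: ¬Q = ¬F = T
S ∨ ¬Q = N ∨ T = T
Q ∧ (S ∨ ¬Q) = F ∧ T = F
R ∧ (Q ∧ (S ∨ ¬Q)) = T ∧ F = F
They differ because Weak Kleene logic and Kleene's strong three-valued logic K3 treat N differently under the binary connectives.

N; F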